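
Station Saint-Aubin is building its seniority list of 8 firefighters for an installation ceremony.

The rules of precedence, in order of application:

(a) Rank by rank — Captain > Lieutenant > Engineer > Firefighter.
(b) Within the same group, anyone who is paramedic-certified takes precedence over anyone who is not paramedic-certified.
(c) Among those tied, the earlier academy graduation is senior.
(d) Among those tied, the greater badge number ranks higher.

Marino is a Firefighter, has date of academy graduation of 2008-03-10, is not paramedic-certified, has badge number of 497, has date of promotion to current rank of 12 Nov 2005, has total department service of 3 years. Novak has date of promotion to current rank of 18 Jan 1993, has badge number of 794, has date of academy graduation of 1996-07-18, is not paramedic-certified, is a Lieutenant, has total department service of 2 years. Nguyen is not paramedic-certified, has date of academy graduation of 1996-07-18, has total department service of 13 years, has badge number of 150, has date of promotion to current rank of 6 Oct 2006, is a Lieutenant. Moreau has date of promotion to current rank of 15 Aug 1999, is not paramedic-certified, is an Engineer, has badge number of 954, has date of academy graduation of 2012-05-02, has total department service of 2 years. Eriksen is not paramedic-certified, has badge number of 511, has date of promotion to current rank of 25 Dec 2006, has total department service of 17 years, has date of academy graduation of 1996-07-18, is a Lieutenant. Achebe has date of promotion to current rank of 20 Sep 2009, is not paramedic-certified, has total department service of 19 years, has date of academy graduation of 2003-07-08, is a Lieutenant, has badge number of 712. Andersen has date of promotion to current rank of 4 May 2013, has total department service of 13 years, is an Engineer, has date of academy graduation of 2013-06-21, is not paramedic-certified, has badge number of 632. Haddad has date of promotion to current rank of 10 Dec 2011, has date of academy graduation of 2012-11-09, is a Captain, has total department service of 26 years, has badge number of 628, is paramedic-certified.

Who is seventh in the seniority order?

Andersen

By rank: Haddad (Captain); then Novak, Eriksen, Nguyen and Achebe (Lieutenant); then Moreau and Andersen (Engineer); then Marino (Firefighter).
Novak, Eriksen, Nguyen and Achebe are each not paramedic-certified, so the next rule applies.
Among Novak, Eriksen, Nguyen and Achebe, by date of academy graduation (earlier first): Novak, Eriksen and Nguyen (1996-07-18) before Achebe (2003-07-08).
Among Novak, Eriksen and Nguyen, by badge number (higher first): Novak (794) before Eriksen (511) before Nguyen (150).
Moreau and Andersen are each not paramedic-certified, so the next rule applies.
Among Moreau and Andersen, by date of academy graduation (earlier first): Moreau (2012-05-02) before Andersen (2013-06-21).
Order: Haddad, Novak, Eriksen, Nguyen, Achebe, Moreau, Andersen, Marino.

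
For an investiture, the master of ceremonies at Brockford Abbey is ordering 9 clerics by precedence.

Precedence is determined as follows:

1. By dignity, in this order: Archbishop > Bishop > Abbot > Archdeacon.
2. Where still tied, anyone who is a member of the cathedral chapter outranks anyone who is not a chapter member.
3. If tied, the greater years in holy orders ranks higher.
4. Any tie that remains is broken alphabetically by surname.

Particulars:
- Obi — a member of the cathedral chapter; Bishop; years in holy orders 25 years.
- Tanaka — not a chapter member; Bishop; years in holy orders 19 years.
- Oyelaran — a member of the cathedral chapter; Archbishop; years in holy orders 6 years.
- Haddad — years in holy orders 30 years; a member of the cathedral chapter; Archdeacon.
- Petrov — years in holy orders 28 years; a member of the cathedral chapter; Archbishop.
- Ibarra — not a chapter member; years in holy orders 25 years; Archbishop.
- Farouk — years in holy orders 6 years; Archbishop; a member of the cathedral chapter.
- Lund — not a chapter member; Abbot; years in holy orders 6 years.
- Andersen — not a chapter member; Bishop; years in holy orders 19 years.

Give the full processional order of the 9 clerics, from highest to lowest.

By dignity: Petrov, Farouk, Oyelaran and Ibarra (Archbishop); then Obi, Andersen and Tanaka (Bishop); then Lund (Abbot); then Haddad (Archdeacon).
Among Petrov, Farouk, Oyelaran and Ibarra, a member of the cathedral chapter before not a chapter member: Petrov, Farouk and Oyelaran (a member of the cathedral chapter) before Ibarra (not a chapter member).
Among Petrov, Farouk and Oyelaran, by years in holy orders (higher first): Petrov (28 years) before Farouk and Oyelaran (6 years).
Among Farouk and Oyelaran, alphabetically by surname: Farouk before Oyelaran.
Among Obi, Andersen and Tanaka, a member of the cathedral chapter before not a chapter member: Obi (a member of the cathedral chapter) before Andersen and Tanaka (not a chapter member).
Andersen and Tanaka both have years in holy orders 19 years, so the next rule applies.
Among Andersen and Tanaka, alphabetically by surname: Andersen before Tanaka.
Full order: Petrov, Farouk, Oyelaran, Ibarra, Obi, Andersen, Tanaka, Lund, Haddad.

Petrov, Farouk, Oyelaran, Ibarra, Obi, Andersen, Tanaka, Lund, Haddad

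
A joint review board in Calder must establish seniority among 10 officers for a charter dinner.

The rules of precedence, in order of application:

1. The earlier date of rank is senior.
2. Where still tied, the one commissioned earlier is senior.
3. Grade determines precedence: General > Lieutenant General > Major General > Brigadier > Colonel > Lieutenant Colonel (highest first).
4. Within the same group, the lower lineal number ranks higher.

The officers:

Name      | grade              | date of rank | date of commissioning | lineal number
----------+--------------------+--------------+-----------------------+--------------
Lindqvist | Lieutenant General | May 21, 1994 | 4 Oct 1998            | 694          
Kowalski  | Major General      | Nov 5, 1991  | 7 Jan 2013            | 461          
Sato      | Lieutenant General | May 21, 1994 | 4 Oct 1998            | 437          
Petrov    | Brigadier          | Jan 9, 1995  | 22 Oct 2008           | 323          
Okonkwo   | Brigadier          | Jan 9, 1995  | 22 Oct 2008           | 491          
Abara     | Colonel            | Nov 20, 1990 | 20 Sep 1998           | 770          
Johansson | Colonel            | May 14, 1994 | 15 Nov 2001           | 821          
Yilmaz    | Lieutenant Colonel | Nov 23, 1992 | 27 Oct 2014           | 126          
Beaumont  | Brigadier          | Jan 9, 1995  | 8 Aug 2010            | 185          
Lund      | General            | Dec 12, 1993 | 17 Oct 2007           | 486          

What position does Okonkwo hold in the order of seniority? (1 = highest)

By date of rank (earlier first): Abara (Nov 20, 1990); then Kowalski (Nov 5, 1991); then Yilmaz (Nov 23, 1992); then Lund (Dec 12, 1993); then Johansson (May 14, 1994); then Sato and Lindqvist (both May 21, 1994); then Petrov, Okonkwo and Beaumont (each Jan 9, 1995).
Sato and Lindqvist both have date of commissioning 4 Oct 1998, so the next rule applies.
Sato and Lindqvist are each Lieutenant General, so the next rule applies.
Among Sato and Lindqvist, by lineal number (lower first): Sato (437) before Lindqvist (694).
Among Petrov, Okonkwo and Beaumont, by date of commissioning (earlier first): Petrov and Okonkwo (22 Oct 2008) before Beaumont (8 Aug 2010).
Petrov and Okonkwo are each Brigadier, so the next rule applies.
Among Petrov and Okonkwo, by lineal number (lower first): Petrov (323) before Okonkwo (491).
Order: Abara, Kowalski, Yilmaz, Lund, Johansson, Sato, Lindqvist, Petrov, Okonkwo, Beaumont. So position 9.

9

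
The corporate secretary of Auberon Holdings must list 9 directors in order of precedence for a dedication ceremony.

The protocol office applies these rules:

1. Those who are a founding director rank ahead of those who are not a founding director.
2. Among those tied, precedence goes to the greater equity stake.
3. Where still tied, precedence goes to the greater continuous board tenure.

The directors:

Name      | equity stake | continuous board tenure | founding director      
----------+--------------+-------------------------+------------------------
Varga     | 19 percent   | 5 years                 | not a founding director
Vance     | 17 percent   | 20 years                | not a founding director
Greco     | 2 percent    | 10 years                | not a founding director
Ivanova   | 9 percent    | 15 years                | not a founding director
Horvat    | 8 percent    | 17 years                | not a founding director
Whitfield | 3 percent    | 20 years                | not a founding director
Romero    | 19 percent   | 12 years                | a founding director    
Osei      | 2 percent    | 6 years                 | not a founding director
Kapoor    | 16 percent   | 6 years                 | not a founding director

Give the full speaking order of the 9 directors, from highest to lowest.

By the first rule: Romero (a founding director); then Varga, Vance, Kapoor, Ivanova, Horvat, Whitfield, Greco and Osei (each not a founding director).
Among Varga, Vance, Kapoor, Ivanova, Horvat, Whitfield, Greco and Osei, by equity stake (higher first): Varga (19 percent) before Vance (17 percent) before Kapoor (16 percent) before Ivanova (9 percent) before Horvat (8 percent) before Whitfield (3 percent) before Greco and Osei (2 percent).
Among Greco and Osei, by continuous board tenure (higher first): Greco (10 years) before Osei (6 years).
Full order: Romero, Varga, Vance, Kapoor, Ivanova, Horvat, Whitfield, Greco, Osei.

Romero, Varga, Vance, Kapoor, Ivanova, Horvat, Whitfield, Greco, Osei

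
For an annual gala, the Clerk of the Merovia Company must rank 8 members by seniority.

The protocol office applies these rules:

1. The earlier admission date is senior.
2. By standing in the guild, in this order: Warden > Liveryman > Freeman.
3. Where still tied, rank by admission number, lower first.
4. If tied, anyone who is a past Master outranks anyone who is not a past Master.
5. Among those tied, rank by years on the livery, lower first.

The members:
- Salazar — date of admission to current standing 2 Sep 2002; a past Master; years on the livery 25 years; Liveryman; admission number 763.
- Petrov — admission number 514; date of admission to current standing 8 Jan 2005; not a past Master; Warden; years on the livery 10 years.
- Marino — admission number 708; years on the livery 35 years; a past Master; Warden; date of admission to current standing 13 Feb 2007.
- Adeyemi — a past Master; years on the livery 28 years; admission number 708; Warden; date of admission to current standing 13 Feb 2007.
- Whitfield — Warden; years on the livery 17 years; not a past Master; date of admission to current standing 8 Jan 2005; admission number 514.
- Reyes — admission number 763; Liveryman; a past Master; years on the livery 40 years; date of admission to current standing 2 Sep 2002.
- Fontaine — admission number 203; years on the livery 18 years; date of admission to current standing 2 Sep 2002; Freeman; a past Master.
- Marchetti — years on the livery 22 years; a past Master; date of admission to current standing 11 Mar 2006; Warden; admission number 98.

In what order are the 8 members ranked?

By date of admission to current standing (earlier first): Salazar, Reyes and Fontaine (each 2 Sep 2002); then Petrov and Whitfield (both 8 Jan 2005); then Marchetti (11 Mar 2006); then Adeyemi and Marino (both 13 Feb 2007).
Among Salazar, Reyes and Fontaine, by standing in the guild: Salazar and Reyes (Liveryman) before Fontaine (Freeman).
Salazar and Reyes both have admission number 763, so the next rule applies.
Salazar and Reyes are each a past Master, so the next rule applies.
Among Salazar and Reyes, by years on the livery (lower first): Salazar (25 years) before Reyes (40 years).
Petrov and Whitfield are each Warden, so the next rule applies.
Petrov and Whitfield both have admission number 514, so the next rule applies.
Petrov and Whitfield are each not a past Master, so the next rule applies.
Among Petrov and Whitfield, by years on the livery (lower first): Petrov (10 years) before Whitfield (17 years).
Adeyemi and Marino are each Warden, so the next rule applies.
Adeyemi and Marino both have admission number 708, so the next rule applies.
Adeyemi and Marino are each a past Master, so the next rule applies.
Among Adeyemi and Marino, by years on the livery (lower first): Adeyemi (28 years) before Marino (35 years).
Full order: Salazar, Reyes, Fontaine, Petrov, Whitfield, Marchetti, Adeyemi, Marino.

Salazar, Reyes, Fontaine, Petrov, Whitfield, Marchetti, Adeyemi, Marino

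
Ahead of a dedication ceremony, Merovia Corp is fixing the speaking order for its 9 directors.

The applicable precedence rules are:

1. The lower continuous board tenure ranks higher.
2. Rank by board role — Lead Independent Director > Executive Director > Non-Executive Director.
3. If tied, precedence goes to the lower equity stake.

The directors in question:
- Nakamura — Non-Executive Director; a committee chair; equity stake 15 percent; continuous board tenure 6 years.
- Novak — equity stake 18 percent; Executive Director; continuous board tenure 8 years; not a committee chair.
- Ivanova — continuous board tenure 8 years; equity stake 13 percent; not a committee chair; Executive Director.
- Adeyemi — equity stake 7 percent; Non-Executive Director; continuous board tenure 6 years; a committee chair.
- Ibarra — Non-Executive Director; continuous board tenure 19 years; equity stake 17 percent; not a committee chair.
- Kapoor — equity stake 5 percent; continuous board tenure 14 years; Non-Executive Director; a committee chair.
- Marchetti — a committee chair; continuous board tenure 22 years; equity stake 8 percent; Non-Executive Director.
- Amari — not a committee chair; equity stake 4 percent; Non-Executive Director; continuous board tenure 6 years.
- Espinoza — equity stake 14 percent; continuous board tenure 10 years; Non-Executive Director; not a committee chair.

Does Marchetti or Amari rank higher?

By continuous board tenure (lower first): Amari, Adeyemi and Nakamura (each 6 years); then Ivanova and Novak (both 8 years); then Espinoza (10 years); then Kapoor (14 years); then Ibarra (19 years); then Marchetti (22 years).
Amari, Adeyemi and Nakamura are each Non-Executive Director, so the next rule applies.
Among Amari, Adeyemi and Nakamura, by equity stake (lower first): Amari (4 percent) before Adeyemi (7 percent) before Nakamura (15 percent).
Ivanova and Novak are each Executive Director, so the next rule applies.
Among Ivanova and Novak, by equity stake (lower first): Ivanova (13 percent) before Novak (18 percent).
So Amari takes precedence.

Amari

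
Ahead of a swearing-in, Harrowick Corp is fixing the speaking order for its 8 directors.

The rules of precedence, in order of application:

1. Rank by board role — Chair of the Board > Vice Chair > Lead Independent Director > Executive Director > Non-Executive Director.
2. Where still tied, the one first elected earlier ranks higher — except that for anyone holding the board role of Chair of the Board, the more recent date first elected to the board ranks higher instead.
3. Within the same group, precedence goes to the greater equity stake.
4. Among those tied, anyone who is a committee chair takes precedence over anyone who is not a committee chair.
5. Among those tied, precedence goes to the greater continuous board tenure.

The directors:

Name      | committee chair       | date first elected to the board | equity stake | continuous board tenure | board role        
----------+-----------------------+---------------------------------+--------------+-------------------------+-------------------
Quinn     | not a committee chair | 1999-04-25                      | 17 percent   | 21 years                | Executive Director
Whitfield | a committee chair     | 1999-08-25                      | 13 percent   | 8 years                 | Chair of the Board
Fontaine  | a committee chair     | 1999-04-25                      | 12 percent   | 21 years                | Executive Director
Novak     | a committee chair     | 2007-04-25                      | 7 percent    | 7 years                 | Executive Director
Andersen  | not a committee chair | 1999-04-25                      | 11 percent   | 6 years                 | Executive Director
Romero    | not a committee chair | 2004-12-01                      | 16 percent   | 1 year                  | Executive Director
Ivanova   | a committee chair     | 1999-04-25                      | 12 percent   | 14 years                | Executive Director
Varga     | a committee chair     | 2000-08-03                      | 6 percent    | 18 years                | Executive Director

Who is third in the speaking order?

By board role: Whitfield (Chair of the Board); then Quinn, Fontaine, Ivanova, Andersen, Varga, Romero and Novak (Executive Director).
Among Quinn, Fontaine, Ivanova, Andersen, Varga, Romero and Novak, by date first elected to the board (earlier first): Quinn, Fontaine, Ivanova and Andersen (1999-04-25) before Varga (2000-08-03) before Romero (2004-12-01) before Novak (2007-04-25).
Among Quinn, Fontaine, Ivanova and Andersen, by equity stake (higher first): Quinn (17 percent) before Fontaine and Ivanova (12 percent) before Andersen (11 percent).
Fontaine and Ivanova are each a committee chair, so the next rule applies.
Among Fontaine and Ivanova, by continuous board tenure (higher first): Fontaine (21 years) before Ivanova (14 years).
Order: Whitfield, Quinn, Fontaine, Ivanova, Andersen, Varga, Romero, Novak.

Fontaine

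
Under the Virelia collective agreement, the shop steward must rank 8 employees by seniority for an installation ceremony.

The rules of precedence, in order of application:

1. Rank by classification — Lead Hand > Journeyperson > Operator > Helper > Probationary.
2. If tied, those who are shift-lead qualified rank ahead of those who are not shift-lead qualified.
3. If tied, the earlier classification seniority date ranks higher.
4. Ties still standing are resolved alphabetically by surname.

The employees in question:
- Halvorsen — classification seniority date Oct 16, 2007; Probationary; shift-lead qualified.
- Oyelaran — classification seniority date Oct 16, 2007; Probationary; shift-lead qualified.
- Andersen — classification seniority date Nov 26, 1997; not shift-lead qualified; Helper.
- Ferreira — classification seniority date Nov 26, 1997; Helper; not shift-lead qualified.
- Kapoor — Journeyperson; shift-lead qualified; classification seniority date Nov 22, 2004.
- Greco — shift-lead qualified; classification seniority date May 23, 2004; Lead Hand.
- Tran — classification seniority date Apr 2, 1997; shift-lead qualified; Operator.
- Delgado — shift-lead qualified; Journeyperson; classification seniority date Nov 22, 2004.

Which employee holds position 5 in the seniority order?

By classification: Greco (Lead Hand); then Delgado and Kapoor (Journeyperson); then Tran (Operator); then Andersen and Ferreira (Helper); then Halvorsen and Oyelaran (Probationary).
Delgado and Kapoor are each shift-lead qualified, so the next rule applies.
Delgado and Kapoor both have classification seniority date Nov 22, 2004, so the next rule applies.
Among Delgado and Kapoor, alphabetically by surname: Delgado before Kapoor.
Andersen and Ferreira are each not shift-lead qualified, so the next rule applies.
Andersen and Ferreira both have classification seniority date Nov 26, 1997, so the next rule applies.
Among Andersen and Ferreira, alphabetically by surname: Andersen before Ferreira.
Halvorsen and Oyelaran are each shift-lead qualified, so the next rule applies.
Halvorsen and Oyelaran both have classification seniority date Oct 16, 2007, so the next rule applies.
Among Halvorsen and Oyelaran, alphabetically by surname: Halvorsen before Oyelaran.
Order: Greco, Delgado, Kapoor, Tran, Andersen, Ferreira, Halvorsen, Oyelaran.

Andersen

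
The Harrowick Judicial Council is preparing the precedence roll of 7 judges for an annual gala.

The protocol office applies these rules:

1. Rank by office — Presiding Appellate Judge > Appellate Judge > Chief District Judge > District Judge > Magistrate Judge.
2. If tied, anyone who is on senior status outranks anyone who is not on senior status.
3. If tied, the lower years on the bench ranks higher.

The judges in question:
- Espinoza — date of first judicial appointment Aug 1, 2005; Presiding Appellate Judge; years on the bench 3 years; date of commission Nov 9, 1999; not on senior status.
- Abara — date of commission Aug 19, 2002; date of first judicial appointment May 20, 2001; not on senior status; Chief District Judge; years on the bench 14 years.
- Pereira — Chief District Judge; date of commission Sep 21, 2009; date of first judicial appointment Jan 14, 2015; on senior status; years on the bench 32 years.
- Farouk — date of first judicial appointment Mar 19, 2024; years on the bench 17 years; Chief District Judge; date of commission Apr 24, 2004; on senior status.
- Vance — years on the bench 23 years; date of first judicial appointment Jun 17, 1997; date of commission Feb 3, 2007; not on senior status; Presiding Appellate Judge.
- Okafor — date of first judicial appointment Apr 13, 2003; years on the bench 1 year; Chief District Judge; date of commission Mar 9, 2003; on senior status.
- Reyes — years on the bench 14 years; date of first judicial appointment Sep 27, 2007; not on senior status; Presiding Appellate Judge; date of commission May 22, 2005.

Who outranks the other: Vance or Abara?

Vance

By office: Espinoza, Reyes and Vance (Presiding Appellate Judge); then Okafor, Farouk, Pereira and Abara (Chief District Judge).
Espinoza, Reyes and Vance are each not on senior status, so the next rule applies.
Among Espinoza, Reyes and Vance, by years on the bench (lower first): Espinoza (3 years) before Reyes (14 years) before Vance (23 years).
Among Okafor, Farouk, Pereira and Abara, on senior status before not on senior status: Okafor, Farouk and Pereira (on senior status) before Abara (not on senior status).
Among Okafor, Farouk and Pereira, by years on the bench (lower first): Okafor (1 year) before Farouk (17 years) before Pereira (32 years).
So Vance takes precedence.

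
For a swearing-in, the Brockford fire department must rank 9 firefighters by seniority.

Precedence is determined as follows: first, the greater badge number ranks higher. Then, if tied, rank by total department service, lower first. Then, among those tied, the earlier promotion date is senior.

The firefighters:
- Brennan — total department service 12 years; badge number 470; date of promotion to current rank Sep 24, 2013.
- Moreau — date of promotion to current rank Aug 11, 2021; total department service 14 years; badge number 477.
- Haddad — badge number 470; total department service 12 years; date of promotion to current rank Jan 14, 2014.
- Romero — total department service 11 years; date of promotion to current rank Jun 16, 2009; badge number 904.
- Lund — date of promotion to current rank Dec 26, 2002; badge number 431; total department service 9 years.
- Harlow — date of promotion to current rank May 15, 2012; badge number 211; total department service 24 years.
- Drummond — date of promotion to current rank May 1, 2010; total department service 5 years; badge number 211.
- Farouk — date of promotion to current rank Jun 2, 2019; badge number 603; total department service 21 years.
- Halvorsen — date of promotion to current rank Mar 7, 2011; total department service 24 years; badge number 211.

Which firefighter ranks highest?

Romero

By badge number (higher first): Romero (904); then Farouk (603); then Moreau (477); then Brennan and Haddad (both 470); then Lund (431); then Drummond, Halvorsen and Harlow (each 211).
Brennan and Haddad both have total department service 12 years, so the next rule applies.
Among Brennan and Haddad, by date of promotion to current rank (earlier first): Brennan (Sep 24, 2013) before Haddad (Jan 14, 2014).
Among Drummond, Halvorsen and Harlow, by total department service (lower first): Drummond (5 years) before Halvorsen and Harlow (24 years).
Among Halvorsen and Harlow, by date of promotion to current rank (earlier first): Halvorsen (Mar 7, 2011) before Harlow (May 15, 2012).
Order: Romero, Farouk, Moreau, Brennan, Haddad, Lund, Drummond, Halvorsen, Harlow.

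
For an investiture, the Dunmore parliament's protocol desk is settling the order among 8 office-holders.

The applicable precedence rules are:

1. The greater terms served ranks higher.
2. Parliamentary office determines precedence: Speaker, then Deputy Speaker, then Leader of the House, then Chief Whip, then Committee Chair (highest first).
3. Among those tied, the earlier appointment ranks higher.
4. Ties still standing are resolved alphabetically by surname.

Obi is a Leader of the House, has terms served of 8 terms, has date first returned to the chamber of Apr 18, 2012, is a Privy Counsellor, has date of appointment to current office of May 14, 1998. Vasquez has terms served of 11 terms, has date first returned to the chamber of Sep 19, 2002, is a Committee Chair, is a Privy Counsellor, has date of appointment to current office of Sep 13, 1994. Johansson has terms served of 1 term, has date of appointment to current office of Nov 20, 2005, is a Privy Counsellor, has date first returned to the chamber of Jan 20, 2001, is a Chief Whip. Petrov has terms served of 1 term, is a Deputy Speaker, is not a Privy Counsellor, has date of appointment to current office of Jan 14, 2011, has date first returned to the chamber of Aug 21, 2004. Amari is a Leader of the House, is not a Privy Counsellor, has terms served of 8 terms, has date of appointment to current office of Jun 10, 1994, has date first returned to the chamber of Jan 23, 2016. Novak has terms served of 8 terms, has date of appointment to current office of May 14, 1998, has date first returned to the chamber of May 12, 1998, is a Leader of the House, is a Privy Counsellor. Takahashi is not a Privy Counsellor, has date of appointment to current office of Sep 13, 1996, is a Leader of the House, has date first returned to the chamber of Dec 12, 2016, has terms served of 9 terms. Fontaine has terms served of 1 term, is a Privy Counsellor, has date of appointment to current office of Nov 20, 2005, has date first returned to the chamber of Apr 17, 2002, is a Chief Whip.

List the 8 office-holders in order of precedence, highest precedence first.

By terms served (higher first): Vasquez (11 terms); then Takahashi (9 terms); then Amari, Novak and Obi (each 8 terms); then Petrov, Fontaine and Johansson (each 1 term).
Amari, Novak and Obi are each Leader of the House, so the next rule applies.
Among Amari, Novak and Obi, by date of appointment to current office (earlier first): Amari (Jun 10, 1994) before Novak and Obi (May 14, 1998).
Among Novak and Obi, alphabetically by surname: Novak before Obi.
Among Petrov, Fontaine and Johansson, by parliamentary office: Petrov (Deputy Speaker) before Fontaine and Johansson (Chief Whip).
Fontaine and Johansson both have date of appointment to current office Nov 20, 2005, so the next rule applies.
Among Fontaine and Johansson, alphabetically by surname: Fontaine before Johansson.
Full order: Vasquez, Takahashi, Amari, Novak, Obi, Petrov, Fontaine, Johansson.

Vasquez, Takahashi, Amari, Novak, Obi, Petrov, Fontaine, Johansson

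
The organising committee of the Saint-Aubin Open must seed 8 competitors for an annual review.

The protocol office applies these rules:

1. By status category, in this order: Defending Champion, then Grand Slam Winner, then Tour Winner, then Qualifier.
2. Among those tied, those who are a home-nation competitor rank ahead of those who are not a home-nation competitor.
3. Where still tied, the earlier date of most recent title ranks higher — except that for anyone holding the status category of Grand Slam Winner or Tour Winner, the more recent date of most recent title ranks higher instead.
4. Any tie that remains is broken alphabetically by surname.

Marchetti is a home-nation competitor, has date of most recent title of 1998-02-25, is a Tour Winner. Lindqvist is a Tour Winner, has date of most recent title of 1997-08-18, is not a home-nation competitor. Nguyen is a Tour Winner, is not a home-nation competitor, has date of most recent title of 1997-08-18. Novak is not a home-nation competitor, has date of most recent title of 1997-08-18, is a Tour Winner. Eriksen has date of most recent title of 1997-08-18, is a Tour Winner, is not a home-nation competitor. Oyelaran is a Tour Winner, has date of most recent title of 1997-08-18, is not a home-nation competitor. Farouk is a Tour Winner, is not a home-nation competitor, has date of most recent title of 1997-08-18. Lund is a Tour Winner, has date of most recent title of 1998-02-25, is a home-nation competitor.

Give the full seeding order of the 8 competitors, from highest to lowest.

By status category: Lund, Marchetti, Eriksen, Farouk, Lindqvist, Nguyen, Novak and Oyelaran (Tour Winner).
Among Lund, Marchetti, Eriksen, Farouk, Lindqvist, Nguyen, Novak and Oyelaran, a home-nation competitor before not a home-nation competitor: Lund and Marchetti (a home-nation competitor) before Eriksen, Farouk, Lindqvist, Nguyen, Novak and Oyelaran (not a home-nation competitor).
Lund and Marchetti both have date of most recent title 1998-02-25, so the next rule applies.
Among Lund and Marchetti, alphabetically by surname: Lund before Marchetti.
Eriksen, Farouk, Lindqvist, Nguyen, Novak and Oyelaran all have date of most recent title 1997-08-18, so the next rule applies.
Among Eriksen, Farouk, Lindqvist, Nguyen, Novak and Oyelaran, alphabetically by surname: Eriksen before Farouk before Lindqvist before Nguyen before Novak before Oyelaran.
Full order: Lund, Marchetti, Eriksen, Farouk, Lindqvist, Nguyen, Novak, Oyelaran.

Lund, Marchetti, Eriksen, Farouk, Lindqvist, Nguyen, Novak, Oyelaran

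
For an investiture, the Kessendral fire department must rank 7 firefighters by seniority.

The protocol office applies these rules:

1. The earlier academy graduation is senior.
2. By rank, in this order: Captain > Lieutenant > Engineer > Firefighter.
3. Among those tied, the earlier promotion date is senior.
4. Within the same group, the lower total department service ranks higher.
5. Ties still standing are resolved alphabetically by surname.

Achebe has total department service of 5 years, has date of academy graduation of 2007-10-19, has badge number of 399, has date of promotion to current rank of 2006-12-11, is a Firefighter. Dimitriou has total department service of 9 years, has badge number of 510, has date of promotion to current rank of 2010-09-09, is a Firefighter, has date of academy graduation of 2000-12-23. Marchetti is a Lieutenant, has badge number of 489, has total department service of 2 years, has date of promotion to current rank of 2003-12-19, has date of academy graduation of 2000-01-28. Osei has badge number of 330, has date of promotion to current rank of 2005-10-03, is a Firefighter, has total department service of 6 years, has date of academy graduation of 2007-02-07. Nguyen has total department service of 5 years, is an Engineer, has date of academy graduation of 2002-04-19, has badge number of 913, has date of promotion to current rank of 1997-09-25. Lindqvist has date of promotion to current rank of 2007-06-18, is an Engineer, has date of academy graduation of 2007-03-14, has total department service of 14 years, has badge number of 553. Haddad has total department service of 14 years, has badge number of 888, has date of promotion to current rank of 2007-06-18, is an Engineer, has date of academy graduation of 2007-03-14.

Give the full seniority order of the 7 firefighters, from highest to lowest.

By date of academy graduation (earlier first): Marchetti (2000-01-28); then Dimitriou (2000-12-23); then Nguyen (2002-04-19); then Osei (2007-02-07); then Haddad and Lindqvist (both 2007-03-14); then Achebe (2007-10-19).
Haddad and Lindqvist are each Engineer, so the next rule applies.
Haddad and Lindqvist both have date of promotion to current rank 2007-06-18, so the next rule applies.
Haddad and Lindqvist both have total department service 14 years, so the next rule applies.
Among Haddad and Lindqvist, alphabetically by surname: Haddad before Lindqvist.
Full order: Marchetti, Dimitriou, Nguyen, Osei, Haddad, Lindqvist, Achebe.

Marchetti, Dimitriou, Nguyen, Osei, Haddad, Lindqvist, Achebe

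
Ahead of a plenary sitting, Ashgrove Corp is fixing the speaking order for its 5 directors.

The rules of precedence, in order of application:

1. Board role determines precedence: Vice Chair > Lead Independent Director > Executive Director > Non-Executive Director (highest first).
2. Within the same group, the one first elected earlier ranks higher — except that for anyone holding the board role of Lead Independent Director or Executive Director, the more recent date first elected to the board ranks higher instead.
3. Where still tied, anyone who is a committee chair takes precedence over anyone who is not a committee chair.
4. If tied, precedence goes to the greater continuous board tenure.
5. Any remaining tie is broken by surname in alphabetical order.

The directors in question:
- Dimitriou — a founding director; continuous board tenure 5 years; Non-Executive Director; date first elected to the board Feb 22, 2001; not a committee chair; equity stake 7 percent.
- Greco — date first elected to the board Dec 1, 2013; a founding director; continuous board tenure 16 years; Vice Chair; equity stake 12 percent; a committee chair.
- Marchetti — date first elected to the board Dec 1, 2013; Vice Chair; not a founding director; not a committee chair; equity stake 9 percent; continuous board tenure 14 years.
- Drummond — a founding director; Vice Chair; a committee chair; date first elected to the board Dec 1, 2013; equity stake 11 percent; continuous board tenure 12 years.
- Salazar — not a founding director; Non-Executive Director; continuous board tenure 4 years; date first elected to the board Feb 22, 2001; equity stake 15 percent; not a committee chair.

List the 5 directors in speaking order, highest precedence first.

Greco, Drummond, Marchetti, Dimitriou, Salazar

By board role: Greco, Drummond and Marchetti (Vice Chair); then Dimitriou and Salazar (Non-Executive Director).
Greco, Drummond and Marchetti all have date first elected to the board Dec 1, 2013, so the next rule applies.
Among Greco, Drummond and Marchetti, a committee chair before not a committee chair: Greco and Drummond (a committee chair) before Marchetti (not a committee chair).
Among Greco and Drummond, by continuous board tenure (higher first): Greco (16 years) before Drummond (12 years).
Dimitriou and Salazar both have date first elected to the board Feb 22, 2001, so the next rule applies.
Dimitriou and Salazar are each not a committee chair, so the next rule applies.
Among Dimitriou and Salazar, by continuous board tenure (higher first): Dimitriou (5 years) before Salazar (4 years).
Full order: Greco, Drummond, Marchetti, Dimitriou, Salazar.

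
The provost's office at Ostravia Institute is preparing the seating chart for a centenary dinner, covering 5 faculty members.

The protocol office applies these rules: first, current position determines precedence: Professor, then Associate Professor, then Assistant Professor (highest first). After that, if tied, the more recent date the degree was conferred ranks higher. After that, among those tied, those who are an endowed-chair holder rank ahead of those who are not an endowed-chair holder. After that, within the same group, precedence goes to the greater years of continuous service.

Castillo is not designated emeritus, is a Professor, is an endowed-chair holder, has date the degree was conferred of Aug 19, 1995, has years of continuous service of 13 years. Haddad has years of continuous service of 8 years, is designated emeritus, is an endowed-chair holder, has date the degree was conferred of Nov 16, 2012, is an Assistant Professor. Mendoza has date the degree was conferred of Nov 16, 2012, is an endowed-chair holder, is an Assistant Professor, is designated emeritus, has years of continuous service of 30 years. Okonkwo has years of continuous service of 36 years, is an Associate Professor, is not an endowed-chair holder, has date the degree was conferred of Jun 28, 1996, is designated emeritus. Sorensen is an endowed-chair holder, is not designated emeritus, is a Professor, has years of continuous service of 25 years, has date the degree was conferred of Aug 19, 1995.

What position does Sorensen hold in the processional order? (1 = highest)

By current position: Sorensen and Castillo (Professor); then Okonkwo (Associate Professor); then Mendoza and Haddad (Assistant Professor).
Sorensen and Castillo both have date the degree was conferred Aug 19, 1995, so the next rule applies.
Sorensen and Castillo are each an endowed-chair holder, so the next rule applies.
Among Sorensen and Castillo, by years of continuous service (higher first): Sorensen (25 years) before Castillo (13 years).
Mendoza and Haddad both have date the degree was conferred Nov 16, 2012, so the next rule applies.
Mendoza and Haddad are each an endowed-chair holder, so the next rule applies.
Among Mendoza and Haddad, by years of continuous service (higher first): Mendoza (30 years) before Haddad (8 years).
Order: Sorensen, Castillo, Okonkwo, Mendoza, Haddad. So position 1.

1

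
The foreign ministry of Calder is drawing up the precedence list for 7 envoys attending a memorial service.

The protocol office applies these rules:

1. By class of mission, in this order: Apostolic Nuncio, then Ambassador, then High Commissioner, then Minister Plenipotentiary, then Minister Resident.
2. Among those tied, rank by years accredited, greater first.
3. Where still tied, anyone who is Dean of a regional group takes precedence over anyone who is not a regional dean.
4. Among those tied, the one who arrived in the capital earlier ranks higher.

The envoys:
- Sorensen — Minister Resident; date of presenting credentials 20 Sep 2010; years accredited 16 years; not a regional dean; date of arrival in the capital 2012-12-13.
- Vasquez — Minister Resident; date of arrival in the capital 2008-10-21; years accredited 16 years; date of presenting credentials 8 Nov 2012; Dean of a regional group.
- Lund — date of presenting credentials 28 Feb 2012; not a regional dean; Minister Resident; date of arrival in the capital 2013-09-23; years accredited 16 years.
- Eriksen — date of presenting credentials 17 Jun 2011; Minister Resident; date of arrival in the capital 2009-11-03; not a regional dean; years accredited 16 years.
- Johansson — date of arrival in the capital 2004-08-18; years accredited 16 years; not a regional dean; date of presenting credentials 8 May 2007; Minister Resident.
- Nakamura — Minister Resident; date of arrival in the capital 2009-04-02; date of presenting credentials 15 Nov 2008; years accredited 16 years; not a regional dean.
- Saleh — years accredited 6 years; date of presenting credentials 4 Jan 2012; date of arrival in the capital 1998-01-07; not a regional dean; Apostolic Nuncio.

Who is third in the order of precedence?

Johansson

By class of mission: Saleh (Apostolic Nuncio); then Vasquez, Johansson, Nakamura, Eriksen, Sorensen and Lund (Minister Resident).
Vasquez, Johansson, Nakamura, Eriksen, Sorensen and Lund all have years accredited 16 years, so the next rule applies.
Among Vasquez, Johansson, Nakamura, Eriksen, Sorensen and Lund, Dean of a regional group before not a regional dean: Vasquez (Dean of a regional group) before Johansson, Nakamura, Eriksen, Sorensen and Lund (not a regional dean).
Among Johansson, Nakamura, Eriksen, Sorensen and Lund, by date of arrival in the capital (earlier first): Johansson (2004-08-18) before Nakamura (2009-04-02) before Eriksen (2009-11-03) before Sorensen (2012-12-13) before Lund (2013-09-23).
Order: Saleh, Vasquez, Johansson, Nakamura, Eriksen, Sorensen, Lund.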